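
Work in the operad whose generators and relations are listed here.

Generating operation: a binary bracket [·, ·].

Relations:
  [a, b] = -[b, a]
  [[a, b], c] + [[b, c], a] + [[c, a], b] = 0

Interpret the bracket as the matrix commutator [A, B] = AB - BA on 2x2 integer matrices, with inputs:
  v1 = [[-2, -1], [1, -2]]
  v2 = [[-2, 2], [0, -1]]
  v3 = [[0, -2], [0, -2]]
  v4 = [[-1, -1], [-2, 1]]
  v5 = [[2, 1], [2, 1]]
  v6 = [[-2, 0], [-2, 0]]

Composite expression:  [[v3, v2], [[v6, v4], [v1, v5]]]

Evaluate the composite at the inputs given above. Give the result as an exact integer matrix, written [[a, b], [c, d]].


[[8, -8], [0, -8]]

[v3, v2] = [[0, 2], [0, 0]]
[v6, v4] = [[-2, 2], [0, 2]]
[v1, v5] = [[-3, 1], [1, 3]]
[[v6, v4], [v1, v5]] = [[2, 8], [4, -2]]
[[v3, v2], [[v6, v4], [v1, v5]]] = [[8, -8], [0, -8]]


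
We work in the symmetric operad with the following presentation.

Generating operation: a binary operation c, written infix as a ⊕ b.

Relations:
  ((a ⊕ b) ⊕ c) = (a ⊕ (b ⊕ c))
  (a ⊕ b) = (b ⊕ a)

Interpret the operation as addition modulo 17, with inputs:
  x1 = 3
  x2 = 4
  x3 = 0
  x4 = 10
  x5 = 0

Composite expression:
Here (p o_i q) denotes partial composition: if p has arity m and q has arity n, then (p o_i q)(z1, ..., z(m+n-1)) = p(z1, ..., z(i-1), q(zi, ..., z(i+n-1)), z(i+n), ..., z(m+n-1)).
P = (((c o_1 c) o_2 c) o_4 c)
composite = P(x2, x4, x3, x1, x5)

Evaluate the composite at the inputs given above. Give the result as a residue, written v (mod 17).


0 (mod 17)

(x4 ⊕ x3) = 10
(x2 ⊕ (x4 ⊕ x3)) = 14
(x1 ⊕ x5) = 3
((x2 ⊕ (x4 ⊕ x3)) ⊕ (x1 ⊕ x5)) = 0


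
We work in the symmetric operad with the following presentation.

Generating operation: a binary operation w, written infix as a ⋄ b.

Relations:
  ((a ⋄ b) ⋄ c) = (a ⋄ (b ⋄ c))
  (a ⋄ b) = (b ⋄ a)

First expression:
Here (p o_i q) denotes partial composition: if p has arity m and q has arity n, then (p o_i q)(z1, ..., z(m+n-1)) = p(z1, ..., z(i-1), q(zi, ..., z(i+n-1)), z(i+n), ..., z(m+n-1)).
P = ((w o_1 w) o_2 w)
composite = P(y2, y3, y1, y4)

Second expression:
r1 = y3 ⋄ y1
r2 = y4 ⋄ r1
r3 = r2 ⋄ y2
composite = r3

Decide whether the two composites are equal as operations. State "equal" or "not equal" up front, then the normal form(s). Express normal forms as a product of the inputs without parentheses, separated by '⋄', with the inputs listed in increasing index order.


equal: each reduces to y1 ⋄ y2 ⋄ y3 ⋄ y4

Normal form of the first expression: y1 ⋄ y2 ⋄ y3 ⋄ y4
Normal form of the second expression: y1 ⋄ y2 ⋄ y3 ⋄ y4
The forms coincide; equal.


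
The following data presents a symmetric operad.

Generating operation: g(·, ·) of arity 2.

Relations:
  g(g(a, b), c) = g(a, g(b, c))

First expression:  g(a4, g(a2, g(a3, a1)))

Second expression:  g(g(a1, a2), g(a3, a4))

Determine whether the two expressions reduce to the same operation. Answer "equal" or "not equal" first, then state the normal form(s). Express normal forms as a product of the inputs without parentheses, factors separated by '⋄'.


not equal; the first gives a4 ⋄ a2 ⋄ a3 ⋄ a1 and the second a1 ⋄ a2 ⋄ a3 ⋄ a4

The first expression reduces to a4 ⋄ a2 ⋄ a3 ⋄ a1
The second expression reduces to a1 ⋄ a2 ⋄ a3 ⋄ a4
The forms do not match — not equal.


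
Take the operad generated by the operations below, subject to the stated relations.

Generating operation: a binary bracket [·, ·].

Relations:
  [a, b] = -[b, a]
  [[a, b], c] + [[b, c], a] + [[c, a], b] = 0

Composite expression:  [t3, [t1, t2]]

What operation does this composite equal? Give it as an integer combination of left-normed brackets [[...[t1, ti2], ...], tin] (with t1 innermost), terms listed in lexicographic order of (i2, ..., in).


A multilinear Lie element is pinned by t1-initial words (t1 innermost).
Composite bracket: [t3, [t1, t2]]
Full expansion: 4 signed words from ab - ba (2^2 = 4).
Coefficients come from the t1-initial words:
  word t1t2t3 has sign -1, contributing -[[t1, t2], t3]

-[[t1, t2], t3]


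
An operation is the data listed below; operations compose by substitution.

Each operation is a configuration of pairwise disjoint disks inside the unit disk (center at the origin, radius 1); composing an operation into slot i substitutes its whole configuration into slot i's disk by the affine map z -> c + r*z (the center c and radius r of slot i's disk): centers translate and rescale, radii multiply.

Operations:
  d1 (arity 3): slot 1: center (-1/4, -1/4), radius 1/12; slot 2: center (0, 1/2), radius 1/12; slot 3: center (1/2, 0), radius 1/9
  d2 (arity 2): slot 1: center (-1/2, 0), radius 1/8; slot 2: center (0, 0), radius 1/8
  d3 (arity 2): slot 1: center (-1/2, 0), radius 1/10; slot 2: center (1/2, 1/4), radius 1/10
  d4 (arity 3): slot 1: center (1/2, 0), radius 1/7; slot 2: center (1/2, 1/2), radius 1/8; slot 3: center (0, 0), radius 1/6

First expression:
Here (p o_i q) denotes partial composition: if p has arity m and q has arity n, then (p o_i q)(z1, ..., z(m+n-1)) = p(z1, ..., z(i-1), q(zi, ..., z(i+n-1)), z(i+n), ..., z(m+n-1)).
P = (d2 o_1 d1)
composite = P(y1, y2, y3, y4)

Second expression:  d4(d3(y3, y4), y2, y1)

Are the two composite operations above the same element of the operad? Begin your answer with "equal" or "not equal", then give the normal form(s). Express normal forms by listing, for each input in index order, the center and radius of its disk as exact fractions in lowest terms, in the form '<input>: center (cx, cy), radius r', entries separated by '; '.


not equal; first: y1: center (-17/32, -1/32), radius 1/96; y2: center (-1/2, 1/16), radius 1/96; y3: center (-7/16, 0), radius 1/72; y4: center (0, 0), radius 1/8; second: y1: center (0, 0), radius 1/6; y2: center (1/2, 1/2), radius 1/8; y3: center (3/7, 0), radius 1/70; y4: center (4/7, 1/28), radius 1/70

Reducing the first expression gives y1: center (-17/32, -1/32), radius 1/96; y2: center (-1/2, 1/16), radius 1/96; y3: center (-7/16, 0), radius 1/72; y4: center (0, 0), radius 1/8
Reducing the second expression gives y1: center (0, 0), radius 1/6; y2: center (1/2, 1/2), radius 1/8; y3: center (3/7, 0), radius 1/70; y4: center (4/7, 1/28), radius 1/70
Distinct normal forms: not equal.


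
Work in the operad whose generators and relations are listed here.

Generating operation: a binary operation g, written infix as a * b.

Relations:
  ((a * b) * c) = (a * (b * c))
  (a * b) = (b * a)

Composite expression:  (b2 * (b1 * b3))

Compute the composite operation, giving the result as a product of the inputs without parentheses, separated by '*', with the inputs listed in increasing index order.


b1 * b2 * b3

Shape and order are irrelevant to g; the b-input set decides.
(b1 * b3) unparenthesizes to b1 * b3
(b2 * (b1 * b3)) unparenthesizes to b2 * b1 * b3
rearranged into index order: b1 * b2 * b3


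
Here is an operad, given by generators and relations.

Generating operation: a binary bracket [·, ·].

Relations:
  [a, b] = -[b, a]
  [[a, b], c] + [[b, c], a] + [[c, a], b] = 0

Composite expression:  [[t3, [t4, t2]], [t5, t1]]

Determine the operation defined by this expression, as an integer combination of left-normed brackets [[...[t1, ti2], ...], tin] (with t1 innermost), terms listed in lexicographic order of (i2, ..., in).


[[[[t1, t5], t2], t4], t3] - [[[[t1, t5], t3], t2], t4] + [[[[t1, t5], t3], t4], t2] - [[[[t1, t5], t4], t2], t3]

Antisymmetry and Jacobi reduce to t1-anchored left-normed brackets.
Composite bracket: [[t3, [t4, t2]], [t5, t1]]
Under [a, b] = ab - ba we get 16 signed associative words (2^4 = 16).
Coefficients come from the t1-initial words:
  from t1t5t2t4t3, sign +1: term +[[[[t1, t5], t2], t4], t3]
  from t1t5t3t2t4, sign -1: term -[[[[t1, t5], t3], t2], t4]
  from t1t5t3t4t2, sign +1: term +[[[[t1, t5], t3], t4], t2]
  from t1t5t4t2t3, sign -1: term -[[[[t1, t5], t4], t2], t3]


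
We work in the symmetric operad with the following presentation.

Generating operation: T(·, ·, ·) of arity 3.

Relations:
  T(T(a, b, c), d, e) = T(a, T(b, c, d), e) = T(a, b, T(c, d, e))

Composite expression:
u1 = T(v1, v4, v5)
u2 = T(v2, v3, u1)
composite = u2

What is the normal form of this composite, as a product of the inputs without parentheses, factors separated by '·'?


v2 · v3 · v1 · v4 · v5

Associativity of T dissolves the nesting; only the v-input order survives.
T(v1, v4, v5) linearizes to v1 · v4 · v5
T(v2, v3, T(v1, v4, v5)) linearizes to v2 · v3 · v1 · v4 · v5


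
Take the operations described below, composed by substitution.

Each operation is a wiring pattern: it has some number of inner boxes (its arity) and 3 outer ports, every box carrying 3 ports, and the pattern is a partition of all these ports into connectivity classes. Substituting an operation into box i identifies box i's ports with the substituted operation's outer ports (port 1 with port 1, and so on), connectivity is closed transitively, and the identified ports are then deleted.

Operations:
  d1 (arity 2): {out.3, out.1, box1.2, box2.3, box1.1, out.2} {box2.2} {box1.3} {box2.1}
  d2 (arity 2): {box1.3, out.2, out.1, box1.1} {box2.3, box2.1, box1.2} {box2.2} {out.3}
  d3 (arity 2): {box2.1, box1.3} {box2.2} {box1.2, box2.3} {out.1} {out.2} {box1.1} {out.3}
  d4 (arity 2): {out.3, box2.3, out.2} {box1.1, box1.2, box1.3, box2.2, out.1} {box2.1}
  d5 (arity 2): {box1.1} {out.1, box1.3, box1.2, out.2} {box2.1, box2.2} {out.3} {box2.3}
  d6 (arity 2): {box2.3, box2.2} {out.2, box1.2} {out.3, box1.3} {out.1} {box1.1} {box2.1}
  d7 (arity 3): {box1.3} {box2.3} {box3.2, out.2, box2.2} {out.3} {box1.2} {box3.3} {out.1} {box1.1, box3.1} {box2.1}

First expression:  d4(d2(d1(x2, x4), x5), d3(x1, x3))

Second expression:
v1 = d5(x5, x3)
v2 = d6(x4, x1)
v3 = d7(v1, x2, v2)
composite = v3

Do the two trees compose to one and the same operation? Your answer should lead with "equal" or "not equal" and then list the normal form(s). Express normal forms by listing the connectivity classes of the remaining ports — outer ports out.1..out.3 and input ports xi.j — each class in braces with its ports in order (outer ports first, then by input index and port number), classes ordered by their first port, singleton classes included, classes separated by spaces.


not equal; first: {out.1, x2.1, x2.2, x4.3, x5.1, x5.3} {out.2, out.3} {x1.1} {x1.2, x3.3} {x1.3, x3.1} {x2.3} {x3.2} {x4.1} {x4.2} {x5.2}; second: {out.1} {out.2, x2.2, x4.2} {out.3} {x1.1} {x1.2, x1.3} {x2.1} {x2.3} {x3.1, x3.2} {x3.3} {x4.1} {x4.3} {x5.1} {x5.2, x5.3}

Reducing the first expression gives {out.1, x2.1, x2.2, x4.3, x5.1, x5.3} {out.2, out.3} {x1.1} {x1.2, x3.3} {x1.3, x3.1} {x2.3} {x3.2} {x4.1} {x4.2} {x5.2}
Reducing the second expression gives {out.1} {out.2, x2.2, x4.2} {out.3} {x1.1} {x1.2, x1.3} {x2.1} {x2.3} {x3.1, x3.2} {x3.3} {x4.1} {x4.3} {x5.1} {x5.2, x5.3}
The normal forms differ: not equal.


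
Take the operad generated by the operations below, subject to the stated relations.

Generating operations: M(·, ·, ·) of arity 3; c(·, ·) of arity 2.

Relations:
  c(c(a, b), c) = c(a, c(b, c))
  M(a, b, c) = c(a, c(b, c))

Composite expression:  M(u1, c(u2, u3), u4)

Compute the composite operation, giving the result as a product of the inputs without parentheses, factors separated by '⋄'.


u1 ⋄ u2 ⋄ u3 ⋄ u4


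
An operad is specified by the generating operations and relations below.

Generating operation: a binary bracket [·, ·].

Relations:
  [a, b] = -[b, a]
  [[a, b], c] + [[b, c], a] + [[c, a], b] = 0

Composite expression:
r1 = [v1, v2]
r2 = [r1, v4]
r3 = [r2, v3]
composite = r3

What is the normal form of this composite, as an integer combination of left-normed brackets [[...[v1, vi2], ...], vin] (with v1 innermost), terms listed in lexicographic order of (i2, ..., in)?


[[[v1, v2], v4], v3]

Antisymmetry and Jacobi reduce to v1-anchored left-normed brackets.
Composite bracket: [[[v1, v2], v4], v3]
Applying ab - ba throughout gives 8 signed words (2^3 = 8).
Only words starting with v1 matter:
  sign of v1v2v4v3 is +1, so it contributes +[[[v1, v2], v4], v3]


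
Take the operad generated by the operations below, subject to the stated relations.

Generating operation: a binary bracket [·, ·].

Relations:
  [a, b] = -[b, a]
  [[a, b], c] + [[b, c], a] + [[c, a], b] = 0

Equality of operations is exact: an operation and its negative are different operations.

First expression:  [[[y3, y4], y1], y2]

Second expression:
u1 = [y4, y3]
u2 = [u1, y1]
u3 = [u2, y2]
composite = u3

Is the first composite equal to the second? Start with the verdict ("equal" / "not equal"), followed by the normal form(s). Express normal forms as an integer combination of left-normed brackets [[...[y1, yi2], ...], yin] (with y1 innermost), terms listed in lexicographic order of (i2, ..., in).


not equal — first -[[[y1, y3], y4], y2] + [[[y1, y4], y3], y2], second [[[y1, y3], y4], y2] - [[[y1, y4], y3], y2]

The first expression, normalized: -[[[y1, y3], y4], y2] + [[[y1, y4], y3], y2]
The second expression, normalized: [[[y1, y3], y4], y2] - [[[y1, y4], y3], y2]
The normal forms differ: not equal.


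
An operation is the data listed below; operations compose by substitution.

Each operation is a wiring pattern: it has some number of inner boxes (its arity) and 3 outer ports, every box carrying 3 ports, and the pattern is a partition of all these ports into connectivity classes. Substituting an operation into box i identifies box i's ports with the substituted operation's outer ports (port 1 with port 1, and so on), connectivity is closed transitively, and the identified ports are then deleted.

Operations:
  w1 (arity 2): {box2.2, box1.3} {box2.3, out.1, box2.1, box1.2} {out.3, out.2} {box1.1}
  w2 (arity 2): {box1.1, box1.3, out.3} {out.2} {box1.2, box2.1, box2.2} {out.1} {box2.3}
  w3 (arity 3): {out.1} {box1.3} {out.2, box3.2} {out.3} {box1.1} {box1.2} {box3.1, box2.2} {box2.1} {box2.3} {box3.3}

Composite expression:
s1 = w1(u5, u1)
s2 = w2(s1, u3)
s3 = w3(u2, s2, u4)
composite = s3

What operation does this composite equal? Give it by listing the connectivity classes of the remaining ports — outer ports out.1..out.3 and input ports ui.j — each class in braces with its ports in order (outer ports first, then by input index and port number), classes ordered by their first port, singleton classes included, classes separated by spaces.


Two ports join when wires chain via w3-identified ports.
stage w1: inputs (u5, u1), connectivity {out.1, u1.1, u1.3, u5.2} {out.2, out.3} {u1.2, u5.3} {u5.1}, out.j its boundary
stage w2: inputs (u5, u1, u3), connectivity {out.1} {out.2} {out.3, u1.1, u1.3, u3.1, u3.2, u5.2} {u1.2, u5.3} {u3.3} {u5.1}, out.j its boundary
stage w3: inputs (u2, u5, u1, u3, u4), connectivity {out.1} {out.2, u4.2} {out.3} {u1.1, u1.3, u3.1, u3.2, u5.2} {u1.2, u5.3} {u2.1} {u2.2} {u2.3} {u3.3} {u4.1} {u4.3} {u5.1}, out.j its boundary

{out.1} {out.2, u4.2} {out.3} {u1.1, u1.3, u3.1, u3.2, u5.2} {u1.2, u5.3} {u2.1} {u2.2} {u2.3} {u3.3} {u4.1} {u4.3} {u5.1}


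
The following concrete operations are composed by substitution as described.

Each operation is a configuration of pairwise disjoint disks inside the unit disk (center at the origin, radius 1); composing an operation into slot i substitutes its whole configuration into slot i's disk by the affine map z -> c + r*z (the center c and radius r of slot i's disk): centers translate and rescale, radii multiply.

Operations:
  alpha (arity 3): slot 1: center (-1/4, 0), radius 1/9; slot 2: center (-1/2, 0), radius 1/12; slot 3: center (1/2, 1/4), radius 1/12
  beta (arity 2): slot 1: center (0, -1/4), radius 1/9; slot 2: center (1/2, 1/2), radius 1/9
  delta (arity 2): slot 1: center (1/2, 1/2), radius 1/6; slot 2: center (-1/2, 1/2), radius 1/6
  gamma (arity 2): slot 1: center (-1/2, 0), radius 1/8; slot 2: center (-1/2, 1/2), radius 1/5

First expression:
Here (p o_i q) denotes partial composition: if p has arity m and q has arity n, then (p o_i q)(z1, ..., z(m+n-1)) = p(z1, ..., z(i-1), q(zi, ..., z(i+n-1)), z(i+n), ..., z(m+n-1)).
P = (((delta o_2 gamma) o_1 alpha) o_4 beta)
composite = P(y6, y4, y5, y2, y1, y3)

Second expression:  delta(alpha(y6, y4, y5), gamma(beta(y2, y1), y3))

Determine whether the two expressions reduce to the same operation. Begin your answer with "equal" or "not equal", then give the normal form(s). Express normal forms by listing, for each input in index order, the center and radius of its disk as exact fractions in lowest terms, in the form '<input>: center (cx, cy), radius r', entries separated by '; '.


equal: each reduces to y1: center (-55/96, 49/96), radius 1/432; y2: center (-7/12, 95/192), radius 1/432; y3: center (-7/12, 7/12), radius 1/30; y4: center (5/12, 1/2), radius 1/72; y5: center (7/12, 13/24), radius 1/72; y6: center (11/24, 1/2), radius 1/54


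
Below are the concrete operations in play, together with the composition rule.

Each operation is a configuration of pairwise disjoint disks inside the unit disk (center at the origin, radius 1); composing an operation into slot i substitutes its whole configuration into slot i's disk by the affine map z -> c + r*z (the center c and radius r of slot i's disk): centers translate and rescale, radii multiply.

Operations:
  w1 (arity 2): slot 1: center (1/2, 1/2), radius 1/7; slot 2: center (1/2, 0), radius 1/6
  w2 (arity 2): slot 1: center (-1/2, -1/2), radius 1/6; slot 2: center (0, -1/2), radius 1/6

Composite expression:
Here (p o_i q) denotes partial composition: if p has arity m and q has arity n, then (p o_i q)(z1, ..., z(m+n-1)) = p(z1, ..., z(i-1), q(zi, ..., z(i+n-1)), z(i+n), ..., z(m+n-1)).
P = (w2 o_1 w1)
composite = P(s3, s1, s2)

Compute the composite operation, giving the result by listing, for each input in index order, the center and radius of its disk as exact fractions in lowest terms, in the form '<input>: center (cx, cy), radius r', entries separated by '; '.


s1: center (-5/12, -1/2), radius 1/36; s2: center (0, -1/2), radius 1/6; s3: center (-5/12, -5/12), radius 1/42

Follow each s-input down from w2: c' goes to c + r*c', radius to r*r'.
s3 passes through 2 substitutions, ending at center (-5/12, -5/12), radius 1/42
s1 passes through 2 substitutions, ending at center (-5/12, -1/2), radius 1/36
s2 passes through 1 substitution, ending at center (0, -1/2), radius 1/6


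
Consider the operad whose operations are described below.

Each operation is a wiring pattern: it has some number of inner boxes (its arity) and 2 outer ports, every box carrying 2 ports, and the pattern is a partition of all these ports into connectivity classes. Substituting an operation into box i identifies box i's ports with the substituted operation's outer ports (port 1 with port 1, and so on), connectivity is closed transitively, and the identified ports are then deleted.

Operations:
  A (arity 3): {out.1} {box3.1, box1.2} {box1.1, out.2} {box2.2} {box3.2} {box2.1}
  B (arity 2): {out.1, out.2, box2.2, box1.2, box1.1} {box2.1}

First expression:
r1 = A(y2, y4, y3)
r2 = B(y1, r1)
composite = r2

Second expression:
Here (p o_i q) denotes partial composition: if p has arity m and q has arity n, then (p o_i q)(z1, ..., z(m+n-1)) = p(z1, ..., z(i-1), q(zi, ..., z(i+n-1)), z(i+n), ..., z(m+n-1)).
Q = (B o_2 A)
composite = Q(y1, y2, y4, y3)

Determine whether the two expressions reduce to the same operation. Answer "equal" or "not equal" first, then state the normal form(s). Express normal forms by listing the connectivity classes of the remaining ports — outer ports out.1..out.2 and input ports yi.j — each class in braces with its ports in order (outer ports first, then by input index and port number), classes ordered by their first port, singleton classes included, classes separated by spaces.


equal; both compose to {out.1, out.2, y1.1, y1.2, y2.1} {y2.2, y3.1} {y3.2} {y4.1} {y4.2}

The first expression, normalized: {out.1, out.2, y1.1, y1.2, y2.1} {y2.2, y3.1} {y3.2} {y4.1} {y4.2}
The second expression, normalized: {out.1, out.2, y1.1, y1.2, y2.1} {y2.2, y3.1} {y3.2} {y4.1} {y4.2}
Both agree, so they are equal.


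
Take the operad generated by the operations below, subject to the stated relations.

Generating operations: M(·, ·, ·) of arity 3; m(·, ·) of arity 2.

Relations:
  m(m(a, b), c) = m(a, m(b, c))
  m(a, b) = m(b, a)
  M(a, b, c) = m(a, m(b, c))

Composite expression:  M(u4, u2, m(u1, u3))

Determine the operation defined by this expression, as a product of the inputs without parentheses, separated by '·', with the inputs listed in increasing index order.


Any arrangement under M is one operation, so sort the u-inputs.
m(u1, u3) flattens to u1 · u3
M(u4, u2, m(u1, u3)) flattens to u4 · u2 · u1 · u3
commutativity sorts the factors: u1 · u2 · u3 · u4

u1 · u2 · u3 · u4


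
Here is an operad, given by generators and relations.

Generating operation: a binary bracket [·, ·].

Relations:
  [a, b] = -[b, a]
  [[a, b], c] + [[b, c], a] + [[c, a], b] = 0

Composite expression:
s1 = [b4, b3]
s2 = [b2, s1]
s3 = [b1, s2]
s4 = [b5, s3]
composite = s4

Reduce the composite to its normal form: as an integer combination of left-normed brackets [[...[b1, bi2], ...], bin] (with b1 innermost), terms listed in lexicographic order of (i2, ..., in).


[[[[b1, b2], b3], b4], b5] - [[[[b1, b2], b4], b3], b5] - [[[[b1, b3], b4], b2], b5] + [[[[b1, b4], b3], b2], b5]

Antisymmetry and Jacobi reduce to b1-anchored left-normed brackets.
Composite bracket: [b5, [b1, [b2, [b4, b3]]]]
Applying ab - ba throughout gives 16 signed words (2^4 = 16).
Words beginning with b1 determine it all:
  b1b2b3b4b5 (sign +1) contributes +[[[[b1, b2], b3], b4], b5]
  b1b2b4b3b5 (sign -1) contributes -[[[[b1, b2], b4], b3], b5]
  b1b3b4b2b5 (sign -1) contributes -[[[[b1, b3], b4], b2], b5]
  b1b4b3b2b5 (sign +1) contributes +[[[[b1, b4], b3], b2], b5]


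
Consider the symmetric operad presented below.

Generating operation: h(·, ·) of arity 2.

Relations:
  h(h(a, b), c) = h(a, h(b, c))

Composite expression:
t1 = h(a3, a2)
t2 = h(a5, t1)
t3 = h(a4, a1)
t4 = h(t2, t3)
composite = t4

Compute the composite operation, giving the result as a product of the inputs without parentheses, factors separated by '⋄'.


Associativity of h dissolves the nesting; only the a-input order survives.
h(a3, a2) collapses to a3 ⋄ a2
h(a5, h(a3, a2)) collapses to a5 ⋄ a3 ⋄ a2
h(a4, a1) collapses to a4 ⋄ a1
h(h(a5, h(a3, a2)), h(a4, a1)) collapses to a5 ⋄ a3 ⋄ a2 ⋄ a4 ⋄ a1

a5 ⋄ a3 ⋄ a2 ⋄ a4 ⋄ a1


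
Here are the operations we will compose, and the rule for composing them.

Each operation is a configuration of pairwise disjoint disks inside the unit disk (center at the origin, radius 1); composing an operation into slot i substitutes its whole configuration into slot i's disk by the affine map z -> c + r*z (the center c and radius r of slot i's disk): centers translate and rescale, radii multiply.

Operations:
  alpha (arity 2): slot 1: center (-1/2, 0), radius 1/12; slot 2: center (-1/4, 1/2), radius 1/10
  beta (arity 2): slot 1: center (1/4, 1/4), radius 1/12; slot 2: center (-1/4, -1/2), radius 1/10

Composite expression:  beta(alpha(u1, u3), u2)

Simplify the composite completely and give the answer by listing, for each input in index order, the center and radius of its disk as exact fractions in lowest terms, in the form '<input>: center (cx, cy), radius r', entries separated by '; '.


u1: center (5/24, 1/4), radius 1/144; u2: center (-1/4, -1/2), radius 1/10; u3: center (11/48, 7/24), radius 1/120

Follow each u-input down from beta: c' goes to c + r*c', radius to r*r'.
tracing u1 down its 2-map path: center (5/24, 1/4), radius 1/144
tracing u3 down its 2-map path: center (11/48, 7/24), radius 1/120
tracing u2 down its 1-map path: center (-1/4, -1/2), radius 1/10


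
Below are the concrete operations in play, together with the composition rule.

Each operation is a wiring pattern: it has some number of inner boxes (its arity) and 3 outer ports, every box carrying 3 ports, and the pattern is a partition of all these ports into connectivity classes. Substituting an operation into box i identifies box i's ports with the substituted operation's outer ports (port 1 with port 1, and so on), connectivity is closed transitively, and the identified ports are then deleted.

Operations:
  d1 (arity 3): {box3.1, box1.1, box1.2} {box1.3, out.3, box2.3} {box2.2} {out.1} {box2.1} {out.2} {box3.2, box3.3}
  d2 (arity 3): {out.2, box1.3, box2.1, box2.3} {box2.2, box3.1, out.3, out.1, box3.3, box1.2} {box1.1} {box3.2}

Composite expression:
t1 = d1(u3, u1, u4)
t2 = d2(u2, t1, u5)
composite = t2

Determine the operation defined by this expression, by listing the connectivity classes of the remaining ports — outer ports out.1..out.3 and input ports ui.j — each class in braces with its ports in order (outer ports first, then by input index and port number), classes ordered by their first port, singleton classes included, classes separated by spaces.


{out.1, out.3, u2.2, u5.1, u5.3} {out.2, u1.3, u2.3, u3.3} {u1.1} {u1.2} {u2.1} {u3.1, u3.2, u4.1} {u4.2, u4.3} {u5.2}

Treat the ports identified at d2 as solder joints: merge, then drop.
d1 over (u3, u1, u4) gives {out.1} {out.2} {out.3, u1.3, u3.3} {u1.1} {u1.2} {u3.1, u3.2, u4.1} {u4.2, u4.3}, out.j being that stage's outer ports
d2 over (u2, u3, u1, u4, u5) gives {out.1, out.3, u2.2, u5.1, u5.3} {out.2, u1.3, u2.3, u3.3} {u1.1} {u1.2} {u2.1} {u3.1, u3.2, u4.1} {u4.2, u4.3} {u5.2}, out.j being that stage's outer ports


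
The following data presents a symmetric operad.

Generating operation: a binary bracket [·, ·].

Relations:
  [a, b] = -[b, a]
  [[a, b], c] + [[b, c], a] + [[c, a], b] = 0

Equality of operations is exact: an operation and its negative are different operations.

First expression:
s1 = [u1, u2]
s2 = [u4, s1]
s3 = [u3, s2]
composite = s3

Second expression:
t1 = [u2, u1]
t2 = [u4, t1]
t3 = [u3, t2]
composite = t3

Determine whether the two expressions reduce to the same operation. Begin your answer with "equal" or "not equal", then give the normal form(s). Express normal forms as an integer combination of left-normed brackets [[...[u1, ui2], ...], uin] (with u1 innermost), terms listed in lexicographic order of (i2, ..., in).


Normal form of the first expression: [[[u1, u2], u4], u3]
Normal form of the second expression: -[[[u1, u2], u4], u3]
No match — not equal.

not equal; first: [[[u1, u2], u4], u3]; second: -[[[u1, u2], u4], u3]


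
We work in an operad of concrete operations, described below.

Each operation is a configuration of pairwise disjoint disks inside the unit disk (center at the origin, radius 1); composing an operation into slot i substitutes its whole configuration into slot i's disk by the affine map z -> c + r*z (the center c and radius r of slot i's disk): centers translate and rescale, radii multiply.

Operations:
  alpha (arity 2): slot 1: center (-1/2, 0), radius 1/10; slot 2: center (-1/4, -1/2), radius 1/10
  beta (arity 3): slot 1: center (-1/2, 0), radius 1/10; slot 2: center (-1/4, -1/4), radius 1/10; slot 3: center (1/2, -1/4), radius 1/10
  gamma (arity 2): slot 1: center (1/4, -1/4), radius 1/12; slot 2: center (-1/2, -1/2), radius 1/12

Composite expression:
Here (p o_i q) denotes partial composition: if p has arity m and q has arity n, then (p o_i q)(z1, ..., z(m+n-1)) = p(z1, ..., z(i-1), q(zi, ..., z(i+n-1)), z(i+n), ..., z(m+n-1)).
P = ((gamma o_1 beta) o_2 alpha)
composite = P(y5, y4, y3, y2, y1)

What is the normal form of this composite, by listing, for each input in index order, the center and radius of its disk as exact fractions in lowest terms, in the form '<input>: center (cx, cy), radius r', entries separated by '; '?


Nesting under gamma composes maps z -> c + r*z down each y-path.
input y5: composing its 2 substitution steps yields center (5/24, -1/4), radius 1/120
input y4: composing its 3 substitution steps yields center (9/40, -13/48), radius 1/1200
input y3: composing its 3 substitution steps yields center (109/480, -11/40), radius 1/1200
input y2: composing its 2 substitution steps yields center (7/24, -13/48), radius 1/120
input y1: composing its 1 substitution step yields center (-1/2, -1/2), radius 1/12

y1: center (-1/2, -1/2), radius 1/12; y2: center (7/24, -13/48), radius 1/120; y3: center (109/480, -11/40), radius 1/1200; y4: center (9/40, -13/48), radius 1/1200; y5: center (5/24, -1/4), radius 1/120


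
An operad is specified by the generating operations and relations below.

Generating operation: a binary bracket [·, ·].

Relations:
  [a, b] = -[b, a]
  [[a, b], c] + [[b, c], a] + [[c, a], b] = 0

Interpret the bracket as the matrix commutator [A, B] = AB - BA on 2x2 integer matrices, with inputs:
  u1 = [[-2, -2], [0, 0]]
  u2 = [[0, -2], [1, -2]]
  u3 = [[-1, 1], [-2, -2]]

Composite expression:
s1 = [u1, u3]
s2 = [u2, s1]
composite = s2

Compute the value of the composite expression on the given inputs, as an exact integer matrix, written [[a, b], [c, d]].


[[8, 16], [16, -8]]

[u1, u3] = [[4, 0], [-4, -4]]
[u2, [u1, u3]] = [[8, 16], [16, -8]]


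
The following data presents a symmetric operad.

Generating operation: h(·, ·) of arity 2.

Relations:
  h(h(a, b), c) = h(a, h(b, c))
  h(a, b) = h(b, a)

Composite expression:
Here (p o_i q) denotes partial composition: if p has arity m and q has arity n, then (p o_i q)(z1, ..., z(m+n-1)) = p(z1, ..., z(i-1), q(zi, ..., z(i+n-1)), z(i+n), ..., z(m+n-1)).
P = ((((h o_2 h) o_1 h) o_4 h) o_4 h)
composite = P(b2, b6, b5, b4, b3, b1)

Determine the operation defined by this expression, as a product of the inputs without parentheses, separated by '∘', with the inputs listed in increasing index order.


b1 ∘ b2 ∘ b3 ∘ b4 ∘ b5 ∘ b6

Reordering under h is free, so list the b-inputs canonically.
h(b2, b6) collapses to b2 ∘ b6
h(b4, b3) collapses to b4 ∘ b3
h(h(b4, b3), b1) collapses to b4 ∘ b3 ∘ b1
h(b5, h(h(b4, b3), b1)) collapses to b5 ∘ b4 ∘ b3 ∘ b1
h(h(b2, b6), h(b5, h(h(b4, b3), b1))) collapses to b2 ∘ b6 ∘ b5 ∘ b4 ∘ b3 ∘ b1
the factors in increasing index order: b1 ∘ b2 ∘ b3 ∘ b4 ∘ b5 ∘ b6


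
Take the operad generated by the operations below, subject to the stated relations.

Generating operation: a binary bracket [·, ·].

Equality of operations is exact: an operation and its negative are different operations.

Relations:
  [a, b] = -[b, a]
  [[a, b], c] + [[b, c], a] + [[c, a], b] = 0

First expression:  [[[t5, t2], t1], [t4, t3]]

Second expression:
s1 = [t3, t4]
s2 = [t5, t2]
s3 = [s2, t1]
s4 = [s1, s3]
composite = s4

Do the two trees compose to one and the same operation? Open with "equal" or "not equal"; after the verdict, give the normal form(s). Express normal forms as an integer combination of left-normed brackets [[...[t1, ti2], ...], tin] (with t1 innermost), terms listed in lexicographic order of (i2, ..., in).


The first expression reduces to -[[[[t1, t2], t5], t3], t4] + [[[[t1, t2], t5], t4], t3] + [[[[t1, t5], t2], t3], t4] - [[[[t1, t5], t2], t4], t3]
The second expression reduces to -[[[[t1, t2], t5], t3], t4] + [[[[t1, t2], t5], t4], t3] + [[[[t1, t5], t2], t3], t4] - [[[[t1, t5], t2], t4], t3]
The normal forms match — equal.

equal: each reduces to -[[[[t1, t2], t5], t3], t4] + [[[[t1, t2], t5], t4], t3] + [[[[t1, t5], t2], t3], t4] - [[[[t1, t5], t2], t4], t3]


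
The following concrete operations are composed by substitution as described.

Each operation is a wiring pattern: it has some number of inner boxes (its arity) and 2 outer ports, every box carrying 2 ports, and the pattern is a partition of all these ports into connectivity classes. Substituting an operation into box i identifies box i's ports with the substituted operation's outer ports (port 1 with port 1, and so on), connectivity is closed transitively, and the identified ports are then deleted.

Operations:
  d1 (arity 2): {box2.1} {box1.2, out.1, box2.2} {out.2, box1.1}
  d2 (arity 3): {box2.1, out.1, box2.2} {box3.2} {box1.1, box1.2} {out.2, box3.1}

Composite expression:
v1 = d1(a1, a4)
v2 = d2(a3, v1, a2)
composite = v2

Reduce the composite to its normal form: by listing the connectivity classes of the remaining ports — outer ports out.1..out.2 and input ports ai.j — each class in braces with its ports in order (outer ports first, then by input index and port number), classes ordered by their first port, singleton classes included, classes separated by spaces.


Reachability decides: close wires over d2-identified ports.
the subtree at d1 composes to {out.1, a1.2, a4.2} {out.2, a1.1} {a4.1} on (a1, a4); out.j = own outer ports
the subtree at d2 composes to {out.1, a1.1, a1.2, a4.2} {out.2, a2.1} {a2.2} {a3.1, a3.2} {a4.1} on (a3, a1, a4, a2); out.j = own outer ports

{out.1, a1.1, a1.2, a4.2} {out.2, a2.1} {a2.2} {a3.1, a3.2} {a4.1}


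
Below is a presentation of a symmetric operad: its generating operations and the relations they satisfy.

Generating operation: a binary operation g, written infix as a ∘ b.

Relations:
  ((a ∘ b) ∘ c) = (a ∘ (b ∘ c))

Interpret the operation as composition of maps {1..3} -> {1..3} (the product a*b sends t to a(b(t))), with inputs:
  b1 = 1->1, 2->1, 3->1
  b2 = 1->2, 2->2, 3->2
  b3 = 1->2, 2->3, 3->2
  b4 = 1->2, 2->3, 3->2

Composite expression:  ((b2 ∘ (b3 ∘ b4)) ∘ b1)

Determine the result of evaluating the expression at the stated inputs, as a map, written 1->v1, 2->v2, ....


1->2, 2->2, 3->2

(b3 ∘ b4) = 1->3, 2->2, 3->3
(b2 ∘ (b3 ∘ b4)) = 1->2, 2->2, 3->2
((b2 ∘ (b3 ∘ b4)) ∘ b1) = 1->2, 2->2, 3->2


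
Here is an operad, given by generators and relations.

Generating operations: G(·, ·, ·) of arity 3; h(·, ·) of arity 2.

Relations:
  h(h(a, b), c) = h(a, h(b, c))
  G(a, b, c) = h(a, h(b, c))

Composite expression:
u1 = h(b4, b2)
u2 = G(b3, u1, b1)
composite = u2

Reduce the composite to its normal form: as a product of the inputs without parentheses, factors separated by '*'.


All parenthesizations of G agree; list the b-inputs left to right.
h(b4, b2) flattens to b4 * b2
G(b3, h(b4, b2), b1) flattens to b3 * b4 * b2 * b1

b3 * b4 * b2 * b1


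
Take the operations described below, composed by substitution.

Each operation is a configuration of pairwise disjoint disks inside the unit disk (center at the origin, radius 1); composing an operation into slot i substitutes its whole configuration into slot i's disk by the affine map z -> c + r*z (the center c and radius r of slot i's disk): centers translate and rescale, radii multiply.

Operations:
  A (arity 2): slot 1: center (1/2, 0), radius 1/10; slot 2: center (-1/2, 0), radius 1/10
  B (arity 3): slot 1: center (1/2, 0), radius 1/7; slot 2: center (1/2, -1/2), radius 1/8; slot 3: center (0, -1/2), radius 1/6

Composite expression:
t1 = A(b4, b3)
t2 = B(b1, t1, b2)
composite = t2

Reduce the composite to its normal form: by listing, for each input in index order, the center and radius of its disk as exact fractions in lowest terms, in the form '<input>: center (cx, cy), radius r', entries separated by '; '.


b1: center (1/2, 0), radius 1/7; b2: center (0, -1/2), radius 1/6; b3: center (7/16, -1/2), radius 1/80; b4: center (9/16, -1/2), radius 1/80

Each b-disk chains the slot maps above it in B; radii multiply.
input b1: composing its 1 substitution step yields center (1/2, 0), radius 1/7
input b4: composing its 2 substitution steps yields center (9/16, -1/2), radius 1/80
input b3: composing its 2 substitution steps yields center (7/16, -1/2), radius 1/80
input b2: composing its 1 substitution step yields center (0, -1/2), radius 1/6


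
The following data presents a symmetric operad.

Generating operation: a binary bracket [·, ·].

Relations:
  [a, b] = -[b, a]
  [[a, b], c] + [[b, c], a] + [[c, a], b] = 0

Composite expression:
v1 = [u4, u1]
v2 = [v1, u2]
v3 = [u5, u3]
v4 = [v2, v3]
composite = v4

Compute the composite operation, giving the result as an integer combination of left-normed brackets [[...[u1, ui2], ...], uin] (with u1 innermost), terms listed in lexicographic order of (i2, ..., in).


Antisymmetry and Jacobi reduce to u1-anchored left-normed brackets.
Composite bracket: [[[u4, u1], u2], [u5, u3]]
Each bracket splits as ab - ba, giving 16 signed words (2^4 = 16).
Only words starting with u1 matter:
  word u1u4u2u3u5 has sign +1, contributing +[[[[u1, u4], u2], u3], u5]
  word u1u4u2u5u3 has sign -1, contributing -[[[[u1, u4], u2], u5], u3]

[[[[u1, u4], u2], u3], u5] - [[[[u1, u4], u2], u5], u3]


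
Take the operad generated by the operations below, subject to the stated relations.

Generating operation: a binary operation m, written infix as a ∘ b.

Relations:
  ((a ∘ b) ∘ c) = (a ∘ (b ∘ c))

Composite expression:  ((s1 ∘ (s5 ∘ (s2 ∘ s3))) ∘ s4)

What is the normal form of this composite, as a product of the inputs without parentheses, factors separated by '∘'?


s1 ∘ s5 ∘ s2 ∘ s3 ∘ s4

Under associativity of m, the answer is the s's in reading order.
(s2 ∘ s3) spells out as s2 ∘ s3
(s5 ∘ (s2 ∘ s3)) spells out as s5 ∘ s2 ∘ s3
(s1 ∘ (s5 ∘ (s2 ∘ s3))) spells out as s1 ∘ s5 ∘ s2 ∘ s3
((s1 ∘ (s5 ∘ (s2 ∘ s3))) ∘ s4) spells out as s1 ∘ s5 ∘ s2 ∘ s3 ∘ s4


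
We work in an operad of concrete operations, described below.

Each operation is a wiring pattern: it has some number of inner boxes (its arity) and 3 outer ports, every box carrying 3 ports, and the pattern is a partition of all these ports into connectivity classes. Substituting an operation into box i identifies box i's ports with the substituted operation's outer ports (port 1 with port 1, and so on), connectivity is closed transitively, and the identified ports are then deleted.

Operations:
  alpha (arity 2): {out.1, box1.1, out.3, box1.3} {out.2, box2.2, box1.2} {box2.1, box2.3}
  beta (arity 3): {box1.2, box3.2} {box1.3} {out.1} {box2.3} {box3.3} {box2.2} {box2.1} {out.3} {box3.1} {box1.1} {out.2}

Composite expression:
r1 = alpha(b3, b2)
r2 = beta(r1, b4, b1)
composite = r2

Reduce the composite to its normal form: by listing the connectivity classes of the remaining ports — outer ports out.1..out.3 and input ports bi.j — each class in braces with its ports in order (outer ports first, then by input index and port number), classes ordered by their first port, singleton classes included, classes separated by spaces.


{out.1} {out.2} {out.3} {b1.1} {b1.2, b2.2, b3.2} {b1.3} {b2.1, b2.3} {b3.1, b3.3} {b4.1} {b4.2} {b4.3}

Substituting into beta glues patterns; closure does the rest.
composing alpha on (b3, b2), with out.j its own outer ports: {out.1, out.3, b3.1, b3.3} {out.2, b2.2, b3.2} {b2.1, b2.3}
composing beta on (b3, b2, b4, b1), with out.j its own outer ports: {out.1} {out.2} {out.3} {b1.1} {b1.2, b2.2, b3.2} {b1.3} {b2.1, b2.3} {b3.1, b3.3} {b4.1} {b4.2} {b4.3}


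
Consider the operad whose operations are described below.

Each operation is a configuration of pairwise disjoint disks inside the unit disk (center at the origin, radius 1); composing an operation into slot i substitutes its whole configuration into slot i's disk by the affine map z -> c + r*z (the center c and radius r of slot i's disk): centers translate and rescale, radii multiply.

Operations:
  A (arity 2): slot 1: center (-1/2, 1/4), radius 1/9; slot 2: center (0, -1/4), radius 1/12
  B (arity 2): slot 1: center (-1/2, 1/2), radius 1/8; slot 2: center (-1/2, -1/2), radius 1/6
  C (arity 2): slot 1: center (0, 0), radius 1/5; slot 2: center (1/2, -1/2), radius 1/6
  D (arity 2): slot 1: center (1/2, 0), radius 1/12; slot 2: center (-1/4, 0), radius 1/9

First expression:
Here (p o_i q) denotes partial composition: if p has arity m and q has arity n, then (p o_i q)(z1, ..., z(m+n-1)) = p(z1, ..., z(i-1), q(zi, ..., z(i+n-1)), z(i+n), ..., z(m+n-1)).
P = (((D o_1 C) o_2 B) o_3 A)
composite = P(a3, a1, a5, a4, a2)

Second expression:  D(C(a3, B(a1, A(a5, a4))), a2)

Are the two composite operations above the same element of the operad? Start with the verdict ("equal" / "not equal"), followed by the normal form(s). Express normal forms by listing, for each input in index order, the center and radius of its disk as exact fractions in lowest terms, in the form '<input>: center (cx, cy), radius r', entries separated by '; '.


equal: each reduces to a1: center (77/144, -5/144), radius 1/576; a2: center (-1/4, 0), radius 1/9; a3: center (1/2, 0), radius 1/60; a4: center (77/144, -85/1728), radius 1/5184; a5: center (461/864, -83/1728), radius 1/3888

Reducing the first expression gives a1: center (77/144, -5/144), radius 1/576; a2: center (-1/4, 0), radius 1/9; a3: center (1/2, 0), radius 1/60; a4: center (77/144, -85/1728), radius 1/5184; a5: center (461/864, -83/1728), radius 1/3888
Reducing the second expression gives a1: center (77/144, -5/144), radius 1/576; a2: center (-1/4, 0), radius 1/9; a3: center (1/2, 0), radius 1/60; a4: center (77/144, -85/1728), radius 1/5184; a5: center (461/864, -83/1728), radius 1/3888
One common form — equal.
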